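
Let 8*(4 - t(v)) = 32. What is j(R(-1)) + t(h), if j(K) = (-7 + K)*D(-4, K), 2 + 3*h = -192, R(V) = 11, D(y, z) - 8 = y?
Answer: 16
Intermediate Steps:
D(y, z) = 8 + y
h = -194/3 (h = -2/3 + (1/3)*(-192) = -2/3 - 64 = -194/3 ≈ -64.667)
t(v) = 0 (t(v) = 4 - 1/8*32 = 4 - 4 = 0)
j(K) = -28 + 4*K (j(K) = (-7 + K)*(8 - 4) = (-7 + K)*4 = -28 + 4*K)
j(R(-1)) + t(h) = (-28 + 4*11) + 0 = (-28 + 44) + 0 = 16 + 0 = 16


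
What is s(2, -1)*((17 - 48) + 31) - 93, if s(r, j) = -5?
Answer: -93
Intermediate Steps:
s(2, -1)*((17 - 48) + 31) - 93 = -5*((17 - 48) + 31) - 93 = -5*(-31 + 31) - 93 = -5*0 - 93 = 0 - 93 = -93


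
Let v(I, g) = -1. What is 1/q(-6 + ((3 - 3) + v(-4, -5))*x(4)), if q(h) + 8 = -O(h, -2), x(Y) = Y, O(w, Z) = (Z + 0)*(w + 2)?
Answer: -1/24 ≈ -0.041667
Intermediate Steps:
O(w, Z) = Z*(2 + w)
q(h) = -4 + 2*h (q(h) = -8 - (-2)*(2 + h) = -8 - (-4 - 2*h) = -8 + (4 + 2*h) = -4 + 2*h)
1/q(-6 + ((3 - 3) + v(-4, -5))*x(4)) = 1/(-4 + 2*(-6 + ((3 - 3) - 1)*4)) = 1/(-4 + 2*(-6 + (0 - 1)*4)) = 1/(-4 + 2*(-6 - 1*4)) = 1/(-4 + 2*(-6 - 4)) = 1/(-4 + 2*(-10)) = 1/(-4 - 20) = 1/(-24) = -1/24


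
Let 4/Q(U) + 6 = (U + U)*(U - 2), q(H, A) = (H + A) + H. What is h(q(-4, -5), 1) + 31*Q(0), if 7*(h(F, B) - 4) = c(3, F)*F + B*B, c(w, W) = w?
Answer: -464/21 ≈ -22.095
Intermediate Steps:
q(H, A) = A + 2*H (q(H, A) = (A + H) + H = A + 2*H)
Q(U) = 4/(-6 + 2*U*(-2 + U)) (Q(U) = 4/(-6 + (U + U)*(U - 2)) = 4/(-6 + (2*U)*(-2 + U)) = 4/(-6 + 2*U*(-2 + U)))
h(F, B) = 4 + B²/7 + 3*F/7 (h(F, B) = 4 + (3*F + B*B)/7 = 4 + (3*F + B²)/7 = 4 + (B² + 3*F)/7 = 4 + (B²/7 + 3*F/7) = 4 + B²/7 + 3*F/7)
h(q(-4, -5), 1) + 31*Q(0) = (4 + (⅐)*1² + 3*(-5 + 2*(-4))/7) + 31*(2/(-3 + 0² - 2*0)) = (4 + (⅐)*1 + 3*(-5 - 8)/7) + 31*(2/(-3 + 0 + 0)) = (4 + ⅐ + (3/7)*(-13)) + 31*(2/(-3)) = (4 + ⅐ - 39/7) + 31*(2*(-⅓)) = -10/7 + 31*(-⅔) = -10/7 - 62/3 = -464/21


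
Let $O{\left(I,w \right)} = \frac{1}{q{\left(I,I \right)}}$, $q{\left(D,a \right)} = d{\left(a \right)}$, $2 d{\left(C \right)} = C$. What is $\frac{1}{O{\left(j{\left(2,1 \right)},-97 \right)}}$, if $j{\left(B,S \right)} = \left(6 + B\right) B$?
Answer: $8$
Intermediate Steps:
$d{\left(C \right)} = \frac{C}{2}$
$q{\left(D,a \right)} = \frac{a}{2}$
$j{\left(B,S \right)} = B \left(6 + B\right)$
$O{\left(I,w \right)} = \frac{2}{I}$ ($O{\left(I,w \right)} = \frac{1}{\frac{1}{2} I} = \frac{2}{I}$)
$\frac{1}{O{\left(j{\left(2,1 \right)},-97 \right)}} = \frac{1}{2 \frac{1}{2 \left(6 + 2\right)}} = \frac{1}{2 \frac{1}{2 \cdot 8}} = \frac{1}{2 \cdot \frac{1}{16}} = \frac{1}{\frac{1}{8}} = 8$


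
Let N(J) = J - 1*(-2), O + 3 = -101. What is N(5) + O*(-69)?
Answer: 7183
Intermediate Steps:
O = -104 (O = -3 - 101 = -104)
N(J) = 2 + J (N(J) = J + 2 = 2 + J)
N(5) + O*(-69) = (2 + 5) - 104*(-69) = 7 + 7176 = 7183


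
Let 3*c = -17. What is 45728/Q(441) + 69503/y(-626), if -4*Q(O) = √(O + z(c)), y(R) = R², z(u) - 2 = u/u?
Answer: 69503/391876 - 91456*√111/111 ≈ -8680.4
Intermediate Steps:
c = -17/3 (c = (⅓)*(-17) = -17/3 ≈ -5.6667)
z(u) = 3 (z(u) = 2 + u/u = 2 + 1 = 3)
Q(O) = -√(3 + O)/4 (Q(O) = -√(O + 3)/4 = -√(3 + O)/4)
45728/Q(441) + 69503/y(-626) = 45728/((-√(3 + 441)/4)) + 69503/((-626)²) = 45728/((-√111/2)) + 69503/391876 = 45728*(-2*√111/111) + 69503/391876 = -91456*√111/111 + 69503/391876 = 69503/391876 - 91456*√111/111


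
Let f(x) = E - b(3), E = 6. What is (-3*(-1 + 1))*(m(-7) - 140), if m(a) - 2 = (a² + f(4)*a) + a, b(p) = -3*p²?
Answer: 0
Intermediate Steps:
f(x) = 33 (f(x) = 6 - (-3)*3² = 6 - (-3)*9 = 6 - 1*(-27) = 6 + 27 = 33)
m(a) = 2 + a² + 34*a (m(a) = 2 + ((a² + 33*a) + a) = 2 + (a² + 34*a) = 2 + a² + 34*a)
(-3*(-1 + 1))*(m(-7) - 140) = (-3*(-1 + 1))*((2 + (-7)² + 34*(-7)) - 140) = (-3*0)*((2 + 49 - 238) - 140) = 0*(-187 - 140) = 0*(-327) = 0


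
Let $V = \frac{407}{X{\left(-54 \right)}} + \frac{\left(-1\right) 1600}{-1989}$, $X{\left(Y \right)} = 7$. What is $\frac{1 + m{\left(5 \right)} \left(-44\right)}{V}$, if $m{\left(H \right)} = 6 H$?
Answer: $- \frac{18364437}{820723} \approx -22.376$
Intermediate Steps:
$V = \frac{820723}{13923}$ ($V = \frac{407}{7} + \frac{\left(-1\right) 1600}{-1989} = 407 \cdot \frac{1}{7} - - \frac{1600}{1989} = \frac{407}{7} + \frac{1600}{1989} = \frac{820723}{13923} \approx 58.947$)
$\frac{1 + m{\left(5 \right)} \left(-44\right)}{V} = \frac{1 + 6 \cdot 5 \left(-44\right)}{\frac{820723}{13923}} = \left(1 + 30 \left(-44\right)\right) \frac{13923}{820723} = \left(1 - 1320\right) \frac{13923}{820723} = \left(-1319\right) \frac{13923}{820723} = - \frac{18364437}{820723}$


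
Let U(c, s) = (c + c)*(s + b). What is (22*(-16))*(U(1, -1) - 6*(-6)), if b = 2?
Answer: -13376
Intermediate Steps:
U(c, s) = 2*c*(2 + s) (U(c, s) = (c + c)*(s + 2) = (2*c)*(2 + s) = 2*c*(2 + s))
(22*(-16))*(U(1, -1) - 6*(-6)) = (22*(-16))*(2*1*(2 - 1) - 6*(-6)) = -352*(2*1*1 + 36) = -352*(2 + 36) = -352*38 = -13376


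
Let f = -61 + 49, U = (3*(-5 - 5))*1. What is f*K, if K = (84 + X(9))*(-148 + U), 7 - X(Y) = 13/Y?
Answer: 573872/3 ≈ 1.9129e+5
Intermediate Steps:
U = -30 (U = (3*(-10))*1 = -30*1 = -30)
X(Y) = 7 - 13/Y
f = -12
K = -143468/9 (K = (84 + (7 - 13/9))*(-148 - 30) = (84 + (7 - 13*⅑))*(-178) = (84 + (7 - 13/9))*(-178) = (84 + 50/9)*(-178) = (806/9)*(-178) = -143468/9 ≈ -15941.)
f*K = -12*(-143468/9) = 573872/3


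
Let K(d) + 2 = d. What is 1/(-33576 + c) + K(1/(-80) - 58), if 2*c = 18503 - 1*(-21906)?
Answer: -128393303/2139440 ≈ -60.013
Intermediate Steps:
K(d) = -2 + d
c = 40409/2 (c = (18503 - 1*(-21906))/2 = (18503 + 21906)/2 = (½)*40409 = 40409/2 ≈ 20205.)
1/(-33576 + c) + K(1/(-80) - 58) = 1/(-33576 + 40409/2) + (-2 + (1/(-80) - 58)) = 1/(-26743/2) + (-2 + (-1/80 - 58)) = -2/26743 + (-2 - 4641/80) = -2/26743 - 4801/80 = -128393303/2139440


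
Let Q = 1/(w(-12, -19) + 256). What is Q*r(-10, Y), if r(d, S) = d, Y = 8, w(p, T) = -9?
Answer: -10/247 ≈ -0.040486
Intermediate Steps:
Q = 1/247 (Q = 1/(-9 + 256) = 1/247 ≈ 0.0040486)
Q*r(-10, Y) = (1/247)*(-10) = -10/247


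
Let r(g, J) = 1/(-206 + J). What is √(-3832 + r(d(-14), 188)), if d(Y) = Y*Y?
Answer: I*√137954/6 ≈ 61.904*I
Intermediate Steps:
d(Y) = Y²
√(-3832 + r(d(-14), 188)) = √(-3832 + 1/(-206 + 188)) = √(-3832 + 1/(-18)) = √(-3832 - 1/18) = √(-68977/18) = I*√137954/6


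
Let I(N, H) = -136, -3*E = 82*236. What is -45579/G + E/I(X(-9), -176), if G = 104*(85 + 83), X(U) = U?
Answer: 13313413/297024 ≈ 44.823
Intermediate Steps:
G = 17472 (G = 104*168 = 17472)
E = -19352/3 (E = -82*236/3 = -⅓*19352 = -19352/3 ≈ -6450.7)
-45579/G + E/I(X(-9), -176) = -45579/17472 - 19352/3/(-136) = -45579*1/17472 - 19352/3*(-1/136) = -15193/5824 + 2419/51 = 13313413/297024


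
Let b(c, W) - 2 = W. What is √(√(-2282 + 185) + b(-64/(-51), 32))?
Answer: √(34 + 3*I*√233) ≈ 6.7467 + 3.3937*I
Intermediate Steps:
b(c, W) = 2 + W
√(√(-2282 + 185) + b(-64/(-51), 32)) = √(√(-2282 + 185) + (2 + 32)) = √(√(-2097) + 34) = √(3*I*√233 + 34) = √(34 + 3*I*√233)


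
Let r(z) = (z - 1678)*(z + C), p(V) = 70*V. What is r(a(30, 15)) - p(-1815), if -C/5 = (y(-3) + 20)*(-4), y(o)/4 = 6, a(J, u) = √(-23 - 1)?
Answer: -1349614 - 1596*I*√6 ≈ -1.3496e+6 - 3909.4*I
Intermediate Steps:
a(J, u) = 2*I*√6 (a(J, u) = √(-24) = 2*I*√6)
y(o) = 24 (y(o) = 4*6 = 24)
C = 880 (C = -5*(24 + 20)*(-4) = -220*(-4) = -5*(-176) = 880)
r(z) = (-1678 + z)*(880 + z) (r(z) = (z - 1678)*(z + 880) = (-1678 + z)*(880 + z))
r(a(30, 15)) - p(-1815) = (-1476640 + (2*I*√6)² - 1596*I*√6) - 70*(-1815) = (-1476640 - 24 - 1596*I*√6) - 1*(-127050) = (-1476664 - 1596*I*√6) + 127050 = -1349614 - 1596*I*√6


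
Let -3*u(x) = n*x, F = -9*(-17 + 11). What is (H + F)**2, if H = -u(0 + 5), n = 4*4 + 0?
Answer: 58564/9 ≈ 6507.1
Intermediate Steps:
n = 16 (n = 16 + 0 = 16)
F = 54 (F = -9*(-6) = 54)
u(x) = -16*x/3
H = 80/3 (H = -(-16)*(0 + 5)/3 = -(-16)*5/3 = -1*(-80/3) = 80/3 ≈ 26.667)
(H + F)**2 = (80/3 + 54)**2 = (242/3)**2 = 58564/9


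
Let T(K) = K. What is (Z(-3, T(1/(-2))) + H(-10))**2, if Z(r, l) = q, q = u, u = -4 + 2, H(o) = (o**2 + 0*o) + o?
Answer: 7744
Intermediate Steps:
H(o) = o + o**2 (H(o) = (o**2 + 0) + o = o**2 + o = o + o**2)
u = -2
q = -2
Z(r, l) = -2
(Z(-3, T(1/(-2))) + H(-10))**2 = (-2 - 10*(1 - 10))**2 = (-2 - 10*(-9))**2 = (-2 + 90)**2 = 88**2 = 7744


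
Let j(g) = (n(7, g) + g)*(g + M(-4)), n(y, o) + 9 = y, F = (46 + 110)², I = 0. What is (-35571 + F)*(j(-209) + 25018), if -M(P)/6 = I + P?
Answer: -719635455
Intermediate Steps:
M(P) = -6*P (M(P) = -6*(0 + P) = -6*P)
F = 24336 (F = 156² = 24336)
n(y, o) = -9 + y
j(g) = (-2 + g)*(24 + g) (j(g) = ((-9 + 7) + g)*(g - 6*(-4)) = (-2 + g)*(g + 24) = (-2 + g)*(24 + g))
(-35571 + F)*(j(-209) + 25018) = (-35571 + 24336)*((-48 + (-209)² + 22*(-209)) + 25018) = -11235*((-48 + 43681 - 4598) + 25018) = -11235*(39035 + 25018) = -11235*64053 = -719635455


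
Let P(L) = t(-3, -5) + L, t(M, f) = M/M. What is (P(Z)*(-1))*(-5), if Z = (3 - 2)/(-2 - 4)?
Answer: 25/6 ≈ 4.1667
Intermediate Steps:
t(M, f) = 1
Z = -⅙ (Z = 1/(-6) = 1*(-⅙) = -⅙ ≈ -0.16667)
P(L) = 1 + L
(P(Z)*(-1))*(-5) = ((1 - ⅙)*(-1))*(-5) = ((⅚)*(-1))*(-5) = -⅚*(-5) = 25/6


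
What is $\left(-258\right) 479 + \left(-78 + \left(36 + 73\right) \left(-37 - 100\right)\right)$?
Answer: $-138593$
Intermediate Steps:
$\left(-258\right) 479 + \left(-78 + \left(36 + 73\right) \left(-37 - 100\right)\right) = -123582 + \left(-78 + 109 \left(-137\right)\right) = -123582 - 15011 = -138593$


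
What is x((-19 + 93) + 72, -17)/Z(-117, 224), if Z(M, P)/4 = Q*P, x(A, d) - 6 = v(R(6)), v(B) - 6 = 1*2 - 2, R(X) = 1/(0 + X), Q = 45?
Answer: 1/3360 ≈ 0.00029762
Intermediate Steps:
R(X) = 1/X
v(B) = 6 (v(B) = 6 + (1*2 - 2) = 6 + (2 - 2) = 6 + 0 = 6)
x(A, d) = 12 (x(A, d) = 6 + 6 = 12)
Z(M, P) = 180*P (Z(M, P) = 4*(45*P) = 180*P)
x((-19 + 93) + 72, -17)/Z(-117, 224) = 12/((180*224)) = 12/40320 = 12*(1/40320) = 1/3360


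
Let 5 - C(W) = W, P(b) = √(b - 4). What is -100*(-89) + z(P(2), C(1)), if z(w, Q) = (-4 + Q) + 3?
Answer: 8903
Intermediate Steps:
P(b) = √(-4 + b)
C(W) = 5 - W
z(w, Q) = -1 + Q
-100*(-89) + z(P(2), C(1)) = -100*(-89) + (-1 + (5 - 1*1)) = 8900 + (-1 + (5 - 1)) = 8900 + (-1 + 4) = 8900 + 3 = 8903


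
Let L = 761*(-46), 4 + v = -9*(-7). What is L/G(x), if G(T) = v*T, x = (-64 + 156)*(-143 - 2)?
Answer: 761/17110 ≈ 0.044477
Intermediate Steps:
v = 59 (v = -4 - 9*(-7) = -4 + 63 = 59)
L = -35006
x = -13340 (x = 92*(-145) = -13340)
G(T) = 59*T
L/G(x) = -35006/(59*(-13340)) = -35006/(-787060) = -35006*(-1/787060) = 761/17110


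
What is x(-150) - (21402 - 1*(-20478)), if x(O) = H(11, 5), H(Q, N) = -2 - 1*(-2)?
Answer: -41880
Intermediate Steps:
H(Q, N) = 0 (H(Q, N) = -2 + 2 = 0)
x(O) = 0
x(-150) - (21402 - 1*(-20478)) = 0 - (21402 - 1*(-20478)) = 0 - (21402 + 20478) = 0 - 1*41880 = 0 - 41880 = -41880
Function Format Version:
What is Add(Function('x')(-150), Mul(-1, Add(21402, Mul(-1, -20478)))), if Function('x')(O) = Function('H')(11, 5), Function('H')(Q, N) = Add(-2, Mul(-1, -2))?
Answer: -41880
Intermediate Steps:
Function('H')(Q, N) = 0 (Function('H')(Q, N) = Add(-2, 2) = 0)
Function('x')(O) = 0
Add(Function('x')(-150), Mul(-1, Add(21402, Mul(-1, -20478)))) = Add(0, Mul(-1, Add(21402, Mul(-1, -20478)))) = Add(0, Mul(-1, Add(21402, 20478))) = Add(0, Mul(-1, 41880)) = Add(0, -41880) = -41880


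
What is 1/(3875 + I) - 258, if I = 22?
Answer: -1005425/3897 ≈ -258.00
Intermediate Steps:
1/(3875 + I) - 258 = 1/(3875 + 22) - 258 = 1/3897 - 258 = -1005425/3897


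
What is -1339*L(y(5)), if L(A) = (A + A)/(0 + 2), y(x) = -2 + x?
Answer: -4017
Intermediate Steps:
L(A) = A (L(A) = (2*A)/2 = (2*A)*(½) = A)
-1339*L(y(5)) = -1339*(-2 + 5) = -1339*3 = -4017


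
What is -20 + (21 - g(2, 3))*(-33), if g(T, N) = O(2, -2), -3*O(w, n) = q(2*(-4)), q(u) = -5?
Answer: -658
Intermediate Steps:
O(w, n) = 5/3 (O(w, n) = -⅓*(-5) = 5/3)
g(T, N) = 5/3
-20 + (21 - g(2, 3))*(-33) = -20 + (21 - 1*5/3)*(-33) = -20 + (21 - 5/3)*(-33) = -20 + (58/3)*(-33) = -20 - 638 = -658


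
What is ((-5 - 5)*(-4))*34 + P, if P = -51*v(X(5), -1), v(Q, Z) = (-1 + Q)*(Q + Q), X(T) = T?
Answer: -680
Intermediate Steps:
v(Q, Z) = 2*Q*(-1 + Q) (v(Q, Z) = (-1 + Q)*(2*Q) = 2*Q*(-1 + Q))
P = -2040 (P = -102*5*(-1 + 5) = -102*5*4 = -51*40 = -2040)
((-5 - 5)*(-4))*34 + P = ((-5 - 5)*(-4))*34 - 2040 = -10*(-4)*34 - 2040 = 40*34 - 2040 = 1360 - 2040 = -680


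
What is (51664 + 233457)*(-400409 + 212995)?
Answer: -53435667094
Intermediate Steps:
(51664 + 233457)*(-400409 + 212995) = 285121*(-187414) = -53435667094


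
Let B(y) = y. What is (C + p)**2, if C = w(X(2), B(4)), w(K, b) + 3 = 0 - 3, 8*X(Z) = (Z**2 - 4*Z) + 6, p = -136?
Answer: 20164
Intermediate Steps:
X(Z) = 3/4 - Z/2 + Z**2/8 (X(Z) = ((Z**2 - 4*Z) + 6)/8 = (6 + Z**2 - 4*Z)/8 = 3/4 - Z/2 + Z**2/8)
w(K, b) = -6 (w(K, b) = -3 + (0 - 3) = -3 - 3 = -6)
C = -6
(C + p)**2 = (-6 - 136)**2 = (-142)**2 = 20164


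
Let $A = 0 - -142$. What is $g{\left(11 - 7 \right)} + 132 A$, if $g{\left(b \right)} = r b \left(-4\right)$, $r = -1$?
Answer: $18760$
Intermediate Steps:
$A = 142$ ($A = 0 + 142 = 142$)
$g{\left(b \right)} = 4 b$ ($g{\left(b \right)} = - b \left(-4\right) = 4 b$)
$g{\left(11 - 7 \right)} + 132 A = 4 \left(11 - 7\right) + 132 \cdot 142 = 4 \left(11 - 7\right) + 18744 = 4 \cdot 4 + 18744 = 16 + 18744 = 18760$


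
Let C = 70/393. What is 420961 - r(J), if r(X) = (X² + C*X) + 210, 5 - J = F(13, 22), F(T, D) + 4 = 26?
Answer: 165242756/393 ≈ 4.2047e+5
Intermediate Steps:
F(T, D) = 22 (F(T, D) = -4 + 26 = 22)
J = -17 (J = 5 - 1*22 = 5 - 22 = -17)
C = 70/393 (C = 70*(1/393) = 70/393 ≈ 0.17812)
r(X) = 210 + X² + 70*X/393 (r(X) = (X² + 70*X/393) + 210 = 210 + X² + 70*X/393)
420961 - r(J) = 420961 - (210 + (-17)² + (70/393)*(-17)) = 420961 - (210 + 289 - 1190/393) = 420961 - 1*194917/393 = 420961 - 194917/393 = 165242756/393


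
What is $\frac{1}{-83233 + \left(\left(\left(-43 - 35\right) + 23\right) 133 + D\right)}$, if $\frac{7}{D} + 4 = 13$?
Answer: $- \frac{9}{814925} \approx -1.1044 \cdot 10^{-5}$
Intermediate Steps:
$D = \frac{7}{9}$ ($D = \frac{7}{-4 + 13} = \frac{7}{9} \approx 0.77778$)
$\frac{1}{-83233 + \left(\left(\left(-43 - 35\right) + 23\right) 133 + D\right)} = \frac{1}{-83233 + \left(\left(\left(-43 - 35\right) + 23\right) 133 + \frac{7}{9}\right)} = \frac{1}{-83233 + \left(\left(-78 + 23\right) 133 + \frac{7}{9}\right)} = \frac{1}{-83233 + \left(\left(-55\right) 133 + \frac{7}{9}\right)} = \frac{1}{-83233 + \left(-7315 + \frac{7}{9}\right)} = \frac{1}{-83233 - \frac{65828}{9}} = \frac{1}{- \frac{814925}{9}} = - \frac{9}{814925}$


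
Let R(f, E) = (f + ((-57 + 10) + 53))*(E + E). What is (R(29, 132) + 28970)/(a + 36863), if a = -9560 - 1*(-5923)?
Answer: 19105/16613 ≈ 1.1500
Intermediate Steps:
a = -3637 (a = -9560 + 5923 = -3637)
R(f, E) = 2*E*(6 + f) (R(f, E) = (f + (-47 + 53))*(2*E) = (f + 6)*(2*E) = (6 + f)*(2*E) = 2*E*(6 + f))
(R(29, 132) + 28970)/(a + 36863) = (2*132*(6 + 29) + 28970)/(-3637 + 36863) = (2*132*35 + 28970)/33226 = (9240 + 28970)*(1/33226) = 38210*(1/33226) = 19105/16613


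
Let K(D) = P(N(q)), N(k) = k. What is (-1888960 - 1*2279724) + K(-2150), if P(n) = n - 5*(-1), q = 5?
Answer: -4168674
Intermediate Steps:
P(n) = 5 + n (P(n) = n + 5 = 5 + n)
K(D) = 10 (K(D) = 5 + 5 = 10)
(-1888960 - 1*2279724) + K(-2150) = (-1888960 - 1*2279724) + 10 = (-1888960 - 2279724) + 10 = -4168684 + 10 = -4168674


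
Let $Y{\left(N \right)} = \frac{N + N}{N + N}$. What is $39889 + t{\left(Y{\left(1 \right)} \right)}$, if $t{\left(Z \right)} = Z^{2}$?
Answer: $39890$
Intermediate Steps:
$Y{\left(N \right)} = 1$ ($Y{\left(N \right)} = \frac{2 N}{2 N} = 2 N \frac{1}{2 N} = 1$)
$39889 + t{\left(Y{\left(1 \right)} \right)} = 39889 + 1^{2} = 39889 + 1 = 39890$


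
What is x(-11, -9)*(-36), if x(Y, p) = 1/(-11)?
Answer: 36/11 ≈ 3.2727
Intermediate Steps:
x(Y, p) = -1/11
x(-11, -9)*(-36) = -1/11*(-36) = 36/11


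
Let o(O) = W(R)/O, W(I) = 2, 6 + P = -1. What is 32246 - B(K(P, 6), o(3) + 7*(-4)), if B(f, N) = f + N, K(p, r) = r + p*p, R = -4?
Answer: 96655/3 ≈ 32218.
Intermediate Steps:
P = -7 (P = -6 - 1 = -7)
o(O) = 2/O
K(p, r) = r + p²
B(f, N) = N + f
32246 - B(K(P, 6), o(3) + 7*(-4)) = 32246 - ((2/3 + 7*(-4)) + (6 + (-7)²)) = 32246 - ((2*(⅓) - 28) + (6 + 49)) = 32246 - ((⅔ - 28) + 55) = 32246 - (-82/3 + 55) = 32246 - 1*83/3 = 32246 - 83/3 = 96655/3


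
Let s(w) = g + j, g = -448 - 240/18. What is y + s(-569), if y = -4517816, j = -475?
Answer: -13556257/3 ≈ -4.5188e+6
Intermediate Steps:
g = -1384/3 (g = -448 - 240/18 = -448 - 1*40/3 = -448 - 40/3 = -1384/3 ≈ -461.33)
s(w) = -2809/3 (s(w) = -1384/3 - 475 = -2809/3)
y + s(-569) = -4517816 - 2809/3 = -13556257/3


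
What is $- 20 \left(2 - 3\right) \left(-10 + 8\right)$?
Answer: $-40$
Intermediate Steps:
$- 20 \left(2 - 3\right) \left(-10 + 8\right) = \left(-20\right) \left(-1\right) \left(-2\right) = 20 \left(-2\right) = -40$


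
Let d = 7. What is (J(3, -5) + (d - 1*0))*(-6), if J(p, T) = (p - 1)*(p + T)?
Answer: -18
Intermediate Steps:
J(p, T) = (-1 + p)*(T + p)
(J(3, -5) + (d - 1*0))*(-6) = ((3² - 1*(-5) - 1*3 - 5*3) + (7 - 1*0))*(-6) = ((9 + 5 - 3 - 15) + (7 + 0))*(-6) = (-4 + 7)*(-6) = 3*(-6) = -18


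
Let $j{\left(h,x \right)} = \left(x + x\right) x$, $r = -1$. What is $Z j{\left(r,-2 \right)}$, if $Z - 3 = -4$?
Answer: $-8$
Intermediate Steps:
$j{\left(h,x \right)} = 2 x^{2}$ ($j{\left(h,x \right)} = 2 x x = 2 x^{2}$)
$Z = -1$ ($Z = 3 - 4 = -1$)
$Z j{\left(r,-2 \right)} = - 2 \left(-2\right)^{2} = - 2 \cdot 4 = \left(-1\right) 8 = -8$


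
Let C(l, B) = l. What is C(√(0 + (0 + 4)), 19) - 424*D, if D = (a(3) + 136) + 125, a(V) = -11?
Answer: -105998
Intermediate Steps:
D = 250 (D = (-11 + 136) + 125 = 125 + 125 = 250)
C(√(0 + (0 + 4)), 19) - 424*D = √(0 + (0 + 4)) - 424*250 = √(0 + 4) - 106000 = √4 - 106000 = 2 - 106000 = -105998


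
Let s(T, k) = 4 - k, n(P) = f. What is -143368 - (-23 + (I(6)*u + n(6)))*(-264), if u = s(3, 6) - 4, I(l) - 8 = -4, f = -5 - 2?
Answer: -157624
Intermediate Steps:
f = -7
I(l) = 4 (I(l) = 8 - 4 = 4)
n(P) = -7
u = -6 (u = (4 - 1*6) - 4 = (4 - 6) - 4 = -2 - 4 = -6)
-143368 - (-23 + (I(6)*u + n(6)))*(-264) = -143368 - (-23 + (4*(-6) - 7))*(-264) = -143368 - (-23 + (-24 - 7))*(-264) = -143368 - (-23 - 31)*(-264) = -143368 - (-54)*(-264) = -143368 - 1*14256 = -143368 - 14256 = -157624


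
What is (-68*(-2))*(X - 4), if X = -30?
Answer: -4624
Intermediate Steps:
(-68*(-2))*(X - 4) = (-68*(-2))*(-30 - 4) = 136*(-34) = -4624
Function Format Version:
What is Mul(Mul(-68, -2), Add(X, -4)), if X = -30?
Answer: -4624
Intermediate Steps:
Mul(Mul(-68, -2), Add(X, -4)) = Mul(Mul(-68, -2), Add(-30, -4)) = Mul(136, -34) = -4624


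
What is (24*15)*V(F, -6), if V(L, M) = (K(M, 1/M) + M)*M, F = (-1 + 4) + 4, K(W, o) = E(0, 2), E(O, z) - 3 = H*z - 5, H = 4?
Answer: 0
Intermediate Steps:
E(O, z) = -2 + 4*z (E(O, z) = 3 + (4*z - 5) = 3 + (-5 + 4*z) = -2 + 4*z)
K(W, o) = 6 (K(W, o) = -2 + 4*2 = -2 + 8 = 6)
F = 7 (F = 3 + 4 = 7)
V(L, M) = M*(6 + M) (V(L, M) = (6 + M)*M = M*(6 + M))
(24*15)*V(F, -6) = (24*15)*(-6*(6 - 6)) = 360*(-6*0) = 360*0 = 0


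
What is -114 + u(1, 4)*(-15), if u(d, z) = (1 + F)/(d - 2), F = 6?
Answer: -9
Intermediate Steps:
u(d, z) = 7/(-2 + d) (u(d, z) = (1 + 6)/(d - 2) = 7/(-2 + d))
-114 + u(1, 4)*(-15) = -114 + (7/(-2 + 1))*(-15) = -114 + (7/(-1))*(-15) = -114 + (7*(-1))*(-15) = -114 - 7*(-15) = -114 + 105 = -9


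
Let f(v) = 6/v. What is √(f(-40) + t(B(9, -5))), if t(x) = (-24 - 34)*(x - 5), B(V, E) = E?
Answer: √57985/10 ≈ 24.080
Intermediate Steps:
t(x) = 290 - 58*x (t(x) = -58*(-5 + x) = 290 - 58*x)
√(f(-40) + t(B(9, -5))) = √(6/(-40) + (290 - 58*(-5))) = √(6*(-1/40) + (290 + 290)) = √(-3/20 + 580) = √(11597/20) = √57985/10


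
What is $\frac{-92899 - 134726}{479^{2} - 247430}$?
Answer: $\frac{227625}{17989} \approx 12.654$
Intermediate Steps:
$\frac{-92899 - 134726}{479^{2} - 247430} = - \frac{227625}{229441 - 247430} = - \frac{227625}{-17989} = \left(-227625\right) \left(- \frac{1}{17989}\right) = \frac{227625}{17989}$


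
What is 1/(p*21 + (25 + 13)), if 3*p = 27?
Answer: 1/227 ≈ 0.0044053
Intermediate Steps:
p = 9 (p = (1/3)*27 = 9)
1/(p*21 + (25 + 13)) = 1/(9*21 + (25 + 13)) = 1/(189 + 38) = 1/227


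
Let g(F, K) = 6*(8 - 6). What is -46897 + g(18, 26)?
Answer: -46885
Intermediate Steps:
g(F, K) = 12 (g(F, K) = 6*2 = 12)
-46897 + g(18, 26) = -46897 + 12 = -46885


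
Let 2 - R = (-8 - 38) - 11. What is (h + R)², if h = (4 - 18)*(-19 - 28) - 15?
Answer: 492804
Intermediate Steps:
R = 59 (R = 2 - ((-8 - 38) - 11) = 2 - (-46 - 11) = 2 - 1*(-57) = 2 + 57 = 59)
h = 643 (h = -14*(-47) - 15 = 658 - 15 = 643)
(h + R)² = (643 + 59)² = 702² = 492804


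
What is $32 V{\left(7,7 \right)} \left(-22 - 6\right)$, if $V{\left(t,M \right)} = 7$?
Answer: $-6272$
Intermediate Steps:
$32 V{\left(7,7 \right)} \left(-22 - 6\right) = 32 \cdot 7 \left(-22 - 6\right) = 224 \left(-28\right) = -6272$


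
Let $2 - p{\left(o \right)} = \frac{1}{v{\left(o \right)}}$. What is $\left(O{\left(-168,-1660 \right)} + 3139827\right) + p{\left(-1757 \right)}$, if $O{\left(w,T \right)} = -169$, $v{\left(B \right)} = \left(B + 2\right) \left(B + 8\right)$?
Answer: $\frac{9637170671699}{3069495} \approx 3.1397 \cdot 10^{6}$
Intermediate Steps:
$v{\left(B \right)} = \left(2 + B\right) \left(8 + B\right)$
$p{\left(o \right)} = 2 - \frac{1}{16 + o^{2} + 10 o}$
$\left(O{\left(-168,-1660 \right)} + 3139827\right) + p{\left(-1757 \right)} = \left(-169 + 3139827\right) + \frac{31 + 2 \left(-1757\right)^{2} + 20 \left(-1757\right)}{16 + \left(-1757\right)^{2} + 10 \left(-1757\right)} = 3139658 + \frac{31 + 2 \cdot 3087049 - 35140}{16 + 3087049 - 17570} = 3139658 + \frac{31 + 6174098 - 35140}{3069495} = 3139658 + \frac{1}{3069495} \cdot 6138989 = 3139658 + \frac{6138989}{3069495} = \frac{9637170671699}{3069495}$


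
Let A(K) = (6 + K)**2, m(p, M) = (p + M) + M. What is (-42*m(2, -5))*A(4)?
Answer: 33600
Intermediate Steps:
m(p, M) = p + 2*M (m(p, M) = (M + p) + M = p + 2*M)
(-42*m(2, -5))*A(4) = (-42*(2 + 2*(-5)))*(6 + 4)**2 = -42*(2 - 10)*10**2 = -42*(-8)*100 = 336*100 = 33600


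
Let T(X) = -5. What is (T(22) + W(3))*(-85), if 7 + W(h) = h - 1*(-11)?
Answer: -170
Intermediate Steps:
W(h) = 4 + h (W(h) = -7 + (h - 1*(-11)) = -7 + (h + 11) = -7 + (11 + h) = 4 + h)
(T(22) + W(3))*(-85) = (-5 + (4 + 3))*(-85) = (-5 + 7)*(-85) = 2*(-85) = -170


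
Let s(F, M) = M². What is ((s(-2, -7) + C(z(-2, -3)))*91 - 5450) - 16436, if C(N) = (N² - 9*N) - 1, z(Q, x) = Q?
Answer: -15516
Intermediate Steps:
C(N) = -1 + N² - 9*N
((s(-2, -7) + C(z(-2, -3)))*91 - 5450) - 16436 = (((-7)² + (-1 + (-2)² - 9*(-2)))*91 - 5450) - 16436 = ((49 + (-1 + 4 + 18))*91 - 5450) - 16436 = ((49 + 21)*91 - 5450) - 16436 = (70*91 - 5450) - 16436 = (6370 - 5450) - 16436 = 920 - 16436 = -15516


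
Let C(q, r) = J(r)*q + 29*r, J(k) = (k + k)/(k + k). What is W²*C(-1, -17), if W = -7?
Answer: -24206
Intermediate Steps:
J(k) = 1 (J(k) = (2*k)/((2*k)) = (2*k)*(1/(2*k)) = 1)
C(q, r) = q + 29*r (C(q, r) = 1*q + 29*r = q + 29*r)
W²*C(-1, -17) = (-7)²*(-1 + 29*(-17)) = 49*(-1 - 493) = 49*(-494) = -24206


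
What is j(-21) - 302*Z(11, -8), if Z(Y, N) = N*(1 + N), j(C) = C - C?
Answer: -16912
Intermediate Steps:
j(C) = 0
j(-21) - 302*Z(11, -8) = 0 - (-2416)*(1 - 8) = 0 - (-2416)*(-7) = 0 - 302*56 = 0 - 16912 = -16912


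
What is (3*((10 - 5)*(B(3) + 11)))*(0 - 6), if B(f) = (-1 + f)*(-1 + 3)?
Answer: -1350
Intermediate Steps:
B(f) = -2 + 2*f (B(f) = (-1 + f)*2 = -2 + 2*f)
(3*((10 - 5)*(B(3) + 11)))*(0 - 6) = (3*((10 - 5)*((-2 + 2*3) + 11)))*(0 - 6) = (3*(5*((-2 + 6) + 11)))*(-6) = (3*(5*(4 + 11)))*(-6) = (3*(5*15))*(-6) = (3*75)*(-6) = 225*(-6) = -1350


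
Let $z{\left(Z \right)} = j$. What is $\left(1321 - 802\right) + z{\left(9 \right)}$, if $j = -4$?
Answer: $515$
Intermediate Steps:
$z{\left(Z \right)} = -4$
$\left(1321 - 802\right) + z{\left(9 \right)} = \left(1321 - 802\right) - 4 = 519 - 4 = 515$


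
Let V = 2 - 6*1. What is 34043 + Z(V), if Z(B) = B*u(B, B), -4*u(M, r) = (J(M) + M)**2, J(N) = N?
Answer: 34107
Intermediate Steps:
u(M, r) = -M**2 (u(M, r) = -(M + M)**2/4 = -4*M**2/4 = -M**2)
V = -4 (V = 2 - 6 = -4)
Z(B) = -B**3 (Z(B) = B*(-B**2) = -B**3)
34043 + Z(V) = 34043 - 1*(-4)**3 = 34043 - 1*(-64) = 34043 + 64 = 34107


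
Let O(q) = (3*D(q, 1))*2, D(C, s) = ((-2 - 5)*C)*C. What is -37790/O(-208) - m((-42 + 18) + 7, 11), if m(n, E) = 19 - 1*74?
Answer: 49988815/908544 ≈ 55.021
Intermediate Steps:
D(C, s) = -7*C² (D(C, s) = (-7*C)*C = -7*C²)
O(q) = -42*q² (O(q) = (3*(-7*q²))*2 = -21*q²*2 = -42*q²)
m(n, E) = -55 (m(n, E) = 19 - 74 = -55)
-37790/O(-208) - m((-42 + 18) + 7, 11) = -37790/((-42*(-208)²)) - 1*(-55) = -37790/((-42*43264)) + 55 = -37790/(-1817088) + 55 = -37790*(-1/1817088) + 55 = 18895/908544 + 55 = 49988815/908544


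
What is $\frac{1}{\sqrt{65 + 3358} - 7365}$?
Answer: $- \frac{2455}{18079934} - \frac{\sqrt{3423}}{54239802} \approx -0.00013686$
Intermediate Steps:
$\frac{1}{\sqrt{65 + 3358} - 7365} = \frac{1}{\sqrt{3423} - 7365} = \frac{1}{-7365 + \sqrt{3423}}$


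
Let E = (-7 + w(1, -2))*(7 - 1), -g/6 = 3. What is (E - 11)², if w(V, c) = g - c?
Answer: 22201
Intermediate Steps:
g = -18 (g = -6*3 = -18)
w(V, c) = -18 - c
E = -138 (E = (-7 + (-18 - 1*(-2)))*(7 - 1) = (-7 + (-18 + 2))*6 = (-7 - 16)*6 = -23*6 = -138)
(E - 11)² = (-138 - 11)² = (-149)² = 22201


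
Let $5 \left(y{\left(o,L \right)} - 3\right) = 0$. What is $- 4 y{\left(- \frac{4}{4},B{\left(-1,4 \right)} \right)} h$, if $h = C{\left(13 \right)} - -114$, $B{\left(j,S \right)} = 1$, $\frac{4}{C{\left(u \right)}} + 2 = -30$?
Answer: $- \frac{2733}{2} \approx -1366.5$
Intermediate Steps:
$C{\left(u \right)} = - \frac{1}{8}$ ($C{\left(u \right)} = \frac{4}{-2 - 30} = \frac{4}{-32} = 4 \left(- \frac{1}{32}\right) = - \frac{1}{8}$)
$y{\left(o,L \right)} = 3$ ($y{\left(o,L \right)} = 3 + \frac{1}{5} \cdot 0 = 3 + 0 = 3$)
$h = \frac{911}{8}$ ($h = - \frac{1}{8} - -114 = - \frac{1}{8} + 114 = \frac{911}{8} \approx 113.88$)
$- 4 y{\left(- \frac{4}{4},B{\left(-1,4 \right)} \right)} h = \left(-4\right) 3 \cdot \frac{911}{8} = \left(-12\right) \frac{911}{8} = - \frac{2733}{2}$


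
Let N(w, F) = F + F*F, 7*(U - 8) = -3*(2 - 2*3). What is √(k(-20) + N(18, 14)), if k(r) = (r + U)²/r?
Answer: √250770/35 ≈ 14.308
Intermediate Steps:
U = 68/7 (U = 8 + (-3*(2 - 2*3))/7 = 8 + (-3*(2 - 6))/7 = 8 + (-3*(-4))/7 = 8 + (⅐)*12 = 8 + 12/7 = 68/7 ≈ 9.7143)
N(w, F) = F + F²
k(r) = (68/7 + r)²/r (k(r) = (r + 68/7)²/r = (68/7 + r)²/r)
√(k(-20) + N(18, 14)) = √((1/49)*(68 + 7*(-20))²/(-20) + 14*(1 + 14)) = √((1/49)*(-1/20)*(68 - 140)² + 14*15) = √((1/49)*(-1/20)*(-72)² + 210) = √((1/49)*(-1/20)*5184 + 210) = √(-1296/245 + 210) = √(50154/245) = √250770/35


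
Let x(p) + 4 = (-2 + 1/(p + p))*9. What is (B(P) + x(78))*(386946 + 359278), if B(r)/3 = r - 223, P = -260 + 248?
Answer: -7052003356/13 ≈ -5.4246e+8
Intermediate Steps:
P = -12
x(p) = -22 + 9/(2*p) (x(p) = -4 + (-2 + 1/(p + p))*9 = -4 + (-2 + 1/(2*p))*9 = -4 + (-18 + 9/(2*p)) = -22 + 9/(2*p))
B(r) = -669 + 3*r (B(r) = 3*(r - 223) = 3*(-223 + r) = -669 + 3*r)
(B(P) + x(78))*(386946 + 359278) = ((-669 + 3*(-12)) + (-22 + (9/2)/78))*(386946 + 359278) = ((-669 - 36) + (-22 + (9/2)*(1/78)))*746224 = (-705 + (-22 + 3/52))*746224 = (-705 - 1141/52)*746224 = -37801/52*746224 = -7052003356/13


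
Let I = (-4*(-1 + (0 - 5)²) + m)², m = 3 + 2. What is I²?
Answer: 68574961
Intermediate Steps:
m = 5
I = 8281 (I = (-4*(-1 + (0 - 5)²) + 5)² = (-4*(-1 + (-5)²) + 5)² = (-4*(-1 + 25) + 5)² = (-4*24 + 5)² = (-96 + 5)² = (-91)² = 8281)
I² = 8281² = 68574961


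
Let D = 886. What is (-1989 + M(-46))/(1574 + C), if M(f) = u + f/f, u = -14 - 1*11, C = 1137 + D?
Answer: -61/109 ≈ -0.55963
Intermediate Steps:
C = 2023 (C = 1137 + 886 = 2023)
u = -25 (u = -14 - 11 = -25)
M(f) = -24 (M(f) = -25 + f/f = -25 + 1 = -24)
(-1989 + M(-46))/(1574 + C) = (-1989 - 24)/(1574 + 2023) = -2013/3597 = -2013*1/3597 = -61/109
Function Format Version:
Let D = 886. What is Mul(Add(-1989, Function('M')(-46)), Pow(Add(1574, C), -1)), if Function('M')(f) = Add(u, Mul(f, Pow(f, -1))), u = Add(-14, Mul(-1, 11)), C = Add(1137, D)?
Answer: Rational(-61, 109) ≈ -0.55963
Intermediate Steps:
C = 2023 (C = Add(1137, 886) = 2023)
u = -25 (u = Add(-14, -11) = -25)
Function('M')(f) = -24 (Function('M')(f) = Add(-25, Mul(f, Pow(f, -1))) = Add(-25, 1) = -24)
Mul(Add(-1989, Function('M')(-46)), Pow(Add(1574, C), -1)) = Mul(Add(-1989, -24), Pow(Add(1574, 2023), -1)) = Mul(-2013, Pow(3597, -1)) = Mul(-2013, Rational(1, 3597)) = Rational(-61, 109)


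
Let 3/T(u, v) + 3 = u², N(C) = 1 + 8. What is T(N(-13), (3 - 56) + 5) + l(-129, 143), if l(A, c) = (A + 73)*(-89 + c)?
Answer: -78623/26 ≈ -3024.0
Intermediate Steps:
N(C) = 9
l(A, c) = (-89 + c)*(73 + A) (l(A, c) = (73 + A)*(-89 + c) = (-89 + c)*(73 + A))
T(u, v) = 3/(-3 + u²)
T(N(-13), (3 - 56) + 5) + l(-129, 143) = 3/(-3 + 9²) + (-6497 - 89*(-129) + 73*143 - 129*143) = 3/(-3 + 81) + (-6497 + 11481 + 10439 - 18447) = 3/78 - 3024 = 3*(1/78) - 3024 = 1/26 - 3024 = -78623/26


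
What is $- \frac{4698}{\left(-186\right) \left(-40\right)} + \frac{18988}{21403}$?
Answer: $\frac{6786571}{26539720} \approx 0.25571$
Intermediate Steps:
$- \frac{4698}{\left(-186\right) \left(-40\right)} + \frac{18988}{21403} = - \frac{4698}{7440} + 18988 \cdot \frac{1}{21403} = \left(-4698\right) \frac{1}{7440} + \frac{18988}{21403} = - \frac{783}{1240} + \frac{18988}{21403} = \frac{6786571}{26539720}$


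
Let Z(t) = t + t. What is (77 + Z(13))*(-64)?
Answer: -6592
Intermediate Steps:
Z(t) = 2*t
(77 + Z(13))*(-64) = (77 + 2*13)*(-64) = (77 + 26)*(-64) = 103*(-64) = -6592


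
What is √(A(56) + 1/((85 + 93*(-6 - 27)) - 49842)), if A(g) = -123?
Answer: I*√343242164774/52826 ≈ 11.091*I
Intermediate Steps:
√(A(56) + 1/((85 + 93*(-6 - 27)) - 49842)) = √(-123 + 1/((85 + 93*(-6 - 27)) - 49842)) = √(-123 + 1/((85 + 93*(-33)) - 49842)) = √(-123 + 1/((85 - 3069) - 49842)) = √(-123 + 1/(-2984 - 49842)) = √(-123 + 1/(-52826)) = √(-123 - 1/52826) = √(-6497599/52826) = I*√343242164774/52826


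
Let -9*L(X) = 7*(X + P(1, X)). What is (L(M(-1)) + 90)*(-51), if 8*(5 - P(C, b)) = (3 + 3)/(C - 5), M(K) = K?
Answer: -212347/48 ≈ -4423.9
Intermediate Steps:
P(C, b) = 5 - 3/(4*(-5 + C)) (P(C, b) = 5 - (3 + 3)/(8*(C - 5)) = 5 - 3/(4*(-5 + C)))
L(X) = -581/144 - 7*X/9 (L(X) = -7*(X + (-103 + 20*1)/(4*(-5 + 1)))/9 = -7*(X + (¼)*(-103 + 20)/(-4))/9 = -7*(X + (¼)*(-¼)*(-83))/9 = -7*(X + 83/16)/9 = -7*(83/16 + X)/9 = -(581/16 + 7*X)/9 = -581/144 - 7*X/9)
(L(M(-1)) + 90)*(-51) = ((-581/144 - 7/9*(-1)) + 90)*(-51) = ((-581/144 + 7/9) + 90)*(-51) = (-469/144 + 90)*(-51) = (12491/144)*(-51) = -212347/48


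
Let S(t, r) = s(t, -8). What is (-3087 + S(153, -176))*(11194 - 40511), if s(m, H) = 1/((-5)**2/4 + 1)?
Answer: 2624428523/29 ≈ 9.0498e+7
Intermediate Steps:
s(m, H) = 4/29 (s(m, H) = 1/(25*(1/4) + 1) = 1/(25/4 + 1) = 1/(29/4) = 4/29)
S(t, r) = 4/29
(-3087 + S(153, -176))*(11194 - 40511) = (-3087 + 4/29)*(11194 - 40511) = -89519/29*(-29317) = 2624428523/29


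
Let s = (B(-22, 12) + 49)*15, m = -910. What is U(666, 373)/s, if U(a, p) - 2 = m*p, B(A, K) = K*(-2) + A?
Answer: -339428/45 ≈ -7542.8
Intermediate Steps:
B(A, K) = A - 2*K (B(A, K) = -2*K + A = A - 2*K)
U(a, p) = 2 - 910*p
s = 45 (s = ((-22 - 2*12) + 49)*15 = ((-22 - 24) + 49)*15 = (-46 + 49)*15 = 3*15 = 45)
U(666, 373)/s = (2 - 910*373)/45 = (2 - 339430)*(1/45) = -339428*1/45 = -339428/45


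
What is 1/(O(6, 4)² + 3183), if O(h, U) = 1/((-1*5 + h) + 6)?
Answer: 49/155968 ≈ 0.00031417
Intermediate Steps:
O(h, U) = 1/(1 + h) (O(h, U) = 1/((-5 + h) + 6) = 1/(1 + h))
1/(O(6, 4)² + 3183) = 1/((1/(1 + 6))² + 3183) = 1/((1/7)² + 3183) = 1/((⅐)² + 3183) = 1/(1/49 + 3183) = 1/(155968/49) = 49/155968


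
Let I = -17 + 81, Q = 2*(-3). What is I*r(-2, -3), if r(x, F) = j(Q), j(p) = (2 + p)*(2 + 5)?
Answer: -1792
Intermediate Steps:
Q = -6
j(p) = 14 + 7*p (j(p) = (2 + p)*7 = 14 + 7*p)
r(x, F) = -28 (r(x, F) = 14 + 7*(-6) = 14 - 42 = -28)
I = 64
I*r(-2, -3) = 64*(-28) = -1792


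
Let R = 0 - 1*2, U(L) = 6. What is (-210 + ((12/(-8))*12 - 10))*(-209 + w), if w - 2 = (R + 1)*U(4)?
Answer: 50694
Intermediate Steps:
R = -2 (R = 0 - 2 = -2)
w = -4 (w = 2 + (-2 + 1)*6 = 2 - 1*6 = 2 - 6 = -4)
(-210 + ((12/(-8))*12 - 10))*(-209 + w) = (-210 + ((12/(-8))*12 - 10))*(-209 - 4) = (-210 + ((12*(-⅛))*12 - 10))*(-213) = (-210 + (-3/2*12 - 10))*(-213) = (-210 + (-18 - 10))*(-213) = (-210 - 28)*(-213) = -238*(-213) = 50694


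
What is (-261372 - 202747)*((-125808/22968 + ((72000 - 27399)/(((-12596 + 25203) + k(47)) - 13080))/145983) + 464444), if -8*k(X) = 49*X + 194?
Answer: -5731742321285297063066/26590657467 ≈ -2.1555e+11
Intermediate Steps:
k(X) = -97/4 - 49*X/8 (k(X) = -(49*X + 194)/8 = -(194 + 49*X)/8 = -97/4 - 49*X/8)
(-261372 - 202747)*((-125808/22968 + ((72000 - 27399)/(((-12596 + 25203) + k(47)) - 13080))/145983) + 464444) = (-261372 - 202747)*((-125808/22968 + ((72000 - 27399)/(((-12596 + 25203) + (-97/4 - 49/8*47)) - 13080))/145983) + 464444) = -464119*((-125808*1/22968 + (44601/((12607 + (-97/4 - 2303/8)) - 13080))*(1/145983)) + 464444) = -464119*((-5242/957 + (44601/((12607 - 2497/8) - 13080))*(1/145983)) + 464444) = -464119*((-5242/957 + (44601/(98359/8 - 13080))*(1/145983)) + 464444) = -464119*((-5242/957 + (44601/(-6281/8))*(1/145983)) + 464444) = -464119*((-5242/957 + (44601*(-8/6281))*(1/145983)) + 464444) = -464119*((-5242/957 - 356808/6281*1/145983) + 464444) = -464119*((-5242/957 - 118936/305639741) + 464444) = -464119*(-145661576734/26590657467 + 464444) = -464119*12349725655026614/26590657467 = -5731742321285297063066/26590657467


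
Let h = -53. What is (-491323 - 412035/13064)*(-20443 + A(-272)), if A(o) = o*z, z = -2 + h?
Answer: 35195682441481/13064 ≈ 2.6941e+9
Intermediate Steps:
z = -55 (z = -2 - 53 = -55)
A(o) = -55*o (A(o) = o*(-55) = -55*o)
(-491323 - 412035/13064)*(-20443 + A(-272)) = (-491323 - 412035/13064)*(-20443 - 55*(-272)) = (-491323 - 412035*1/13064)*(-20443 + 14960) = (-491323 - 412035/13064)*(-5483) = -6419055707/13064*(-5483) = 35195682441481/13064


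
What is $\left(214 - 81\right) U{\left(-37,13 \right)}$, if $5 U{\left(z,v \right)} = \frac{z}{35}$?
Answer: $- \frac{703}{25} \approx -28.12$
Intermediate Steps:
$U{\left(z,v \right)} = \frac{z}{175}$ ($U{\left(z,v \right)} = \frac{z \frac{1}{35}}{5} = \frac{\frac{1}{35} z}{5} = \frac{z}{175}$)
$\left(214 - 81\right) U{\left(-37,13 \right)} = \left(214 - 81\right) \frac{1}{175} \left(-37\right) = 133 \left(- \frac{37}{175}\right) = - \frac{703}{25}$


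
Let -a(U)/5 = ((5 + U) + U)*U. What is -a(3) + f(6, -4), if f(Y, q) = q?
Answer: 161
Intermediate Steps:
a(U) = -5*U*(5 + 2*U) (a(U) = -5*((5 + U) + U)*U = -5*(5 + 2*U)*U = -5*U*(5 + 2*U))
-a(3) + f(6, -4) = -(-5)*3*(5 + 2*3) - 4 = -(-5)*3*(5 + 6) - 4 = -(-5)*3*11 - 4 = -1*(-165) - 4 = 165 - 4 = 161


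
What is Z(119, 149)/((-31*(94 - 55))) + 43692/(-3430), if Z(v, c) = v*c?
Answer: -56820479/2073435 ≈ -27.404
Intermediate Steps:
Z(v, c) = c*v
Z(119, 149)/((-31*(94 - 55))) + 43692/(-3430) = (149*119)/((-31*(94 - 55))) + 43692/(-3430) = 17731/((-31*39)) + 43692*(-1/3430) = 17731/(-1209) - 21846/1715 = 17731*(-1/1209) - 21846/1715 = -17731/1209 - 21846/1715 = -56820479/2073435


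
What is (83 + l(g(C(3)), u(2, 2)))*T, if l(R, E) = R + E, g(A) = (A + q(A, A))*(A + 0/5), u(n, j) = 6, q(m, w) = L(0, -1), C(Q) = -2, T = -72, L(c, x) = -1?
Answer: -6840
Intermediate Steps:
q(m, w) = -1
g(A) = A*(-1 + A) (g(A) = (A - 1)*(A + 0/5) = (-1 + A)*(A + 0*(1/5)) = (-1 + A)*(A + 0) = (-1 + A)*A = A*(-1 + A))
l(R, E) = E + R
(83 + l(g(C(3)), u(2, 2)))*T = (83 + (6 - 2*(-1 - 2)))*(-72) = (83 + (6 - 2*(-3)))*(-72) = (83 + (6 + 6))*(-72) = (83 + 12)*(-72) = 95*(-72) = -6840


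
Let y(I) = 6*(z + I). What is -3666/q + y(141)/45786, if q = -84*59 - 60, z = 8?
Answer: 4787105/6379516 ≈ 0.75039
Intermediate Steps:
q = -5016 (q = -4956 - 60 = -5016)
y(I) = 48 + 6*I (y(I) = 6*(8 + I) = 48 + 6*I)
-3666/q + y(141)/45786 = -3666/(-5016) + (48 + 6*141)/45786 = -3666*(-1/5016) + (48 + 846)*(1/45786) = 611/836 + 894*(1/45786) = 611/836 + 149/7631 = 4787105/6379516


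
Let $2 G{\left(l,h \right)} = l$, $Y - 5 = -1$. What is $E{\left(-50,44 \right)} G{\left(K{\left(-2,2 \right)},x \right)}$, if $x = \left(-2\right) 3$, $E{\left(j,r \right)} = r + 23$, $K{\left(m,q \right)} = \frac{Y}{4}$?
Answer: $\frac{67}{2} \approx 33.5$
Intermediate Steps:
$Y = 4$ ($Y = 5 - 1 = 4$)
$K{\left(m,q \right)} = 1$ ($K{\left(m,q \right)} = \frac{4}{4} = 4 \cdot \frac{1}{4} = 1$)
$E{\left(j,r \right)} = 23 + r$
$x = -6$
$G{\left(l,h \right)} = \frac{l}{2}$
$E{\left(-50,44 \right)} G{\left(K{\left(-2,2 \right)},x \right)} = \left(23 + 44\right) \frac{1}{2} \cdot 1 = 67 \cdot \frac{1}{2} = \frac{67}{2}$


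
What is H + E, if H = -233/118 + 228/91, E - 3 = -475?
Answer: -5062635/10738 ≈ -471.47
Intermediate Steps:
E = -472 (E = 3 - 475 = -472)
H = 5701/10738 (H = -233*1/118 + 228*(1/91) = -233/118 + 228/91 = 5701/10738 ≈ 0.53092)
H + E = 5701/10738 - 472 = -5062635/10738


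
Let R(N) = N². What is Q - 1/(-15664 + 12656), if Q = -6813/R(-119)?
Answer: -20479343/42596288 ≈ -0.48078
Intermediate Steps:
Q = -6813/14161 (Q = -6813/((-119)²) = -6813/14161 ≈ -0.48111)
Q - 1/(-15664 + 12656) = -6813/14161 - 1/(-15664 + 12656) = -6813/14161 - 1/(-3008) = -6813/14161 - 1*(-1/3008) = -6813/14161 + 1/3008 = -20479343/42596288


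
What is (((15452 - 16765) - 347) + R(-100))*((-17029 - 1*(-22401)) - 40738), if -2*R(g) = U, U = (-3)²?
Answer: 58866707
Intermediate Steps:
U = 9
R(g) = -9/2 (R(g) = -½*9 = -9/2)
(((15452 - 16765) - 347) + R(-100))*((-17029 - 1*(-22401)) - 40738) = (((15452 - 16765) - 347) - 9/2)*((-17029 - 1*(-22401)) - 40738) = ((-1313 - 347) - 9/2)*((-17029 + 22401) - 40738) = (-1660 - 9/2)*(5372 - 40738) = -3329/2*(-35366) = 58866707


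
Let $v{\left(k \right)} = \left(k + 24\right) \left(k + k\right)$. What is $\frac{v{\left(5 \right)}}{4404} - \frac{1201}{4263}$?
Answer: $- \frac{225163}{1043014} \approx -0.21588$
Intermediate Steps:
$v{\left(k \right)} = 2 k \left(24 + k\right)$ ($v{\left(k \right)} = \left(24 + k\right) 2 k = 2 k \left(24 + k\right)$)
$\frac{v{\left(5 \right)}}{4404} - \frac{1201}{4263} = \frac{2 \cdot 5 \left(24 + 5\right)}{4404} - \frac{1201}{4263} = 2 \cdot 5 \cdot 29 \cdot \frac{1}{4404} - \frac{1201}{4263} = 290 \cdot \frac{1}{4404} - \frac{1201}{4263} = \frac{145}{2202} - \frac{1201}{4263} = - \frac{225163}{1043014}$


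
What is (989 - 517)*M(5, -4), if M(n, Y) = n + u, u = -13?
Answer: -3776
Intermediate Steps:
M(n, Y) = -13 + n (M(n, Y) = n - 13 = -13 + n)
(989 - 517)*M(5, -4) = (989 - 517)*(-13 + 5) = 472*(-8) = -3776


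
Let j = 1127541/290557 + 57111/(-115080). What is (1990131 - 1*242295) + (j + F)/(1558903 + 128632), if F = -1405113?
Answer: 32874806374480872697591/18808871104328200 ≈ 1.7478e+6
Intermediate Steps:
j = 37721139151/11145766520 (j = 1127541*(1/290557) + 57111*(-1/115080) = 1127541/290557 - 19037/38360 = 37721139151/11145766520 ≈ 3.3843)
(1990131 - 1*242295) + (j + F)/(1558903 + 128632) = (1990131 - 1*242295) + (37721139151/11145766520 - 1405113)/(1558903 + 128632) = (1990131 - 242295) - 15661023711077609/11145766520/1687535 = 1747836 - 15661023711077609/11145766520*1/1687535 = 1747836 - 15661023711077609/18808871104328200 = 32874806374480872697591/18808871104328200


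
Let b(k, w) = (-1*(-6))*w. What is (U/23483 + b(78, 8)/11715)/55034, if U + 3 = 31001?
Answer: 60711459/2523339581455 ≈ 2.4060e-5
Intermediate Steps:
U = 30998 (U = -3 + 31001 = 30998)
b(k, w) = 6*w
(U/23483 + b(78, 8)/11715)/55034 = (30998/23483 + (6*8)/11715)/55034 = (30998*(1/23483) + 48*(1/11715))*(1/55034) = (30998/23483 + 16/3905)*(1/55034) = (121422918/91701115)*(1/55034) = 60711459/2523339581455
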